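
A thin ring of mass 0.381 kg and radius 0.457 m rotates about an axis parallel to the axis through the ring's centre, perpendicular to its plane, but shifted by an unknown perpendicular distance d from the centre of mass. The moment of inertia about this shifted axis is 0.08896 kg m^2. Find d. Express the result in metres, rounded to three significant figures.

About the centre-of-mass axis, I_cm = MR² = (0.381)(0.457)² = 0.079571 kg m^2.
Parallel axis theorem: I = I_cm + Md², so Md² = 0.08896 − 0.079571 = 0.0093885 kg m^2.
d = √(0.0093885 / 0.381) = 0.15698 m.

0.157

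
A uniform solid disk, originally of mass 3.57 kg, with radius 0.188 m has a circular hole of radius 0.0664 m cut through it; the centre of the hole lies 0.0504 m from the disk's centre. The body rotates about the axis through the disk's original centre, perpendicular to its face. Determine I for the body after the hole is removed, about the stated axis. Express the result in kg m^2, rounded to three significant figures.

Unpierced body about its centre: I₀ = (1/2)MR² = (1/2)(3.57)(0.188)² = 0.063089 kg m^2.
The removed disk has mass m = M·(r/R)² = (3.57)(0.0664/0.188)² = 0.44534 kg (same uniform areal density).
Its moment of inertia about the rotation axis (parallel-axis theorem): I_hole = (1/2)mr² + md² = (1/2)(0.44534)(0.0664)² + (0.44534)(0.0504)² = 0.002113 kg m^2.
Treating the hole as negative mass, I = I₀ − I_hole = 0.063089 − 0.002113 = 0.060976 kg m^2.

0.0610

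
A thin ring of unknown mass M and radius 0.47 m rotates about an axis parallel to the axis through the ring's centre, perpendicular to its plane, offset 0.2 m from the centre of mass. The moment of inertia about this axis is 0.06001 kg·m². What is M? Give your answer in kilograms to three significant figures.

0.230

I = I_cm + Md² = MR² + Md² = M·[1·(0.47)² + (0.2)²] = M·0.2609.
So M = 0.06001 / 0.2609 = 0.23001 kg.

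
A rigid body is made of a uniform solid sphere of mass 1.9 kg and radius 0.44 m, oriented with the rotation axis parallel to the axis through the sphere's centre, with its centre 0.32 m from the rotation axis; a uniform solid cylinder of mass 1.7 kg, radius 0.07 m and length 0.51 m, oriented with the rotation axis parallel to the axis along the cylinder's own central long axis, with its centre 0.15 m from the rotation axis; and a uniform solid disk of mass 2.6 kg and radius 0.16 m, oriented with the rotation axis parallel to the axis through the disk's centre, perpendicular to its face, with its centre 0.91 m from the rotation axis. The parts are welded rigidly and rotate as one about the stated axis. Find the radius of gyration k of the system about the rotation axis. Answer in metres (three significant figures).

0.644

Solid sphere: I_cm = (2/5)MR² = (2/5)(1.9)(0.44)² = 0.14714 kg m^2; centre at d = 0.32 m, so the parallel axis theorem gives I = 0.14714 + (1.9)(0.32)² = 0.3417 kg m^2.
Solid cylinder: I_cm = (1/2)MR² = (1/2)(1.7)(0.07)² = 0.004165 kg m^2; centre at d = 0.15 m, so the parallel axis theorem gives I = 0.004165 + (1.7)(0.15)² = 0.042415 kg m^2.
Solid disk: I_cm = (1/2)MR² = (1/2)(2.6)(0.16)² = 0.03328 kg m^2; centre at d = 0.91 m, so the parallel axis theorem gives I = 0.03328 + (2.6)(0.91)² = 2.1863 kg m^2.
Total I = 2.5705 kg m^2; total mass M = 6.2 kg.
k = √(I/M) = √(2.5705/6.2) = 0.64389 m.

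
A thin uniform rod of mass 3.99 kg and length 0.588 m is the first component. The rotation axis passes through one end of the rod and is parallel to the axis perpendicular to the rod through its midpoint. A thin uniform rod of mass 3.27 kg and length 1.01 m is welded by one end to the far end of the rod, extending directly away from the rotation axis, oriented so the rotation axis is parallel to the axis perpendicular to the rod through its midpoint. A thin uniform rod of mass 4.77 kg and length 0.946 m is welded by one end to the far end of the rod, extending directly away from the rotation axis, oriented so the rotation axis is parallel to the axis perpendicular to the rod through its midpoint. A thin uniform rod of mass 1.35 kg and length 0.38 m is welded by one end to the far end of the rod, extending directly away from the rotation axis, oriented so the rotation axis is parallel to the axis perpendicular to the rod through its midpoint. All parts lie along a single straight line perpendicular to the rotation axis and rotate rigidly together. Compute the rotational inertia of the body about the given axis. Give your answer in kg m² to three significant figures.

Thin rod: I_cm = (1/12)ML² = (1/12)(3.99)(0.588)² = 0.11496 kg m²; centre at d = 0.294 m, so the parallel axis theorem gives I = 0.11496 + (3.99)(0.294)² = 0.45984 kg m².
Thin rod: I_cm = (1/12)ML² = (1/12)(3.27)(1.01)² = 0.27798 kg m²; centre at d = 0.294 + 0.294 + 0.505 = 1.093 m, so the parallel axis theorem gives I = 0.27798 + (3.27)(1.093)² = 4.1845 kg m².
Thin rod: I_cm = (1/12)ML² = (1/12)(4.77)(0.946)² = 0.35573 kg m²; centre at d = 0.294 + 0.294 + 0.505 + 0.505 + 0.473 = 2.071 m, so the parallel axis theorem gives I = 0.35573 + (4.77)(2.071)² = 20.814 kg m².
Thin rod: I_cm = (1/12)ML² = (1/12)(1.35)(0.38)² = 0.016245 kg m²; centre at d = 0.294 + 0.294 + 0.505 + 0.505 + 0.473 + 0.473 + 0.19 = 2.734 m, so the parallel axis theorem gives I = 0.016245 + (1.35)(2.734)² = 10.107 kg m².
Total I = 0.45984 + 4.1845 + 20.814 + 10.107 = 35.566 kg m².

35.6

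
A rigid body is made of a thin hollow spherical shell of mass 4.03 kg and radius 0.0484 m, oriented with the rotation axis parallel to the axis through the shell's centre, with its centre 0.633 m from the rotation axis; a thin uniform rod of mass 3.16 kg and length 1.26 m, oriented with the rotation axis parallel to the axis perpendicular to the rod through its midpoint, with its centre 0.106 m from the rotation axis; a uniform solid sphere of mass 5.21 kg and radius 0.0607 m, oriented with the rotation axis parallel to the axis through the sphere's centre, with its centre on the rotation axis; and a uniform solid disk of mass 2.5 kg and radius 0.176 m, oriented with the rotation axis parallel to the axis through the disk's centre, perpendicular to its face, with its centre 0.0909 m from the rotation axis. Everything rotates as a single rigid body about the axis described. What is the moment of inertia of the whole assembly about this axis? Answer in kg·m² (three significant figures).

2.14

Spherical shell: I_cm = (2/3)MR² = (2/3)(4.03)(0.0484)² = 0.0062937 kg·m²; centre at d = 0.633 m, so the parallel axis theorem gives I = 0.0062937 + (4.03)(0.633)² = 1.6211 kg·m².
Thin rod: I_cm = (1/12)ML² = (1/12)(3.16)(1.26)² = 0.41807 kg·m²; centre at d = 0.106 m, so the parallel axis theorem gives I = 0.41807 + (3.16)(0.106)² = 0.45357 kg·m².
Solid sphere: I_cm = (2/5)MR² = (2/5)(5.21)(0.0607)² = 0.0076785 kg·m²; axis through the centre, so I = 0.0076785 kg·m².
Solid disk: I_cm = (1/2)MR² = (1/2)(2.5)(0.176)² = 0.03872 kg·m²; centre at d = 0.0909 m, so the parallel axis theorem gives I = 0.03872 + (2.5)(0.0909)² = 0.059377 kg·m².
Total I = 1.6211 + 0.45357 + 0.0076785 + 0.059377 = 2.1417 kg·m².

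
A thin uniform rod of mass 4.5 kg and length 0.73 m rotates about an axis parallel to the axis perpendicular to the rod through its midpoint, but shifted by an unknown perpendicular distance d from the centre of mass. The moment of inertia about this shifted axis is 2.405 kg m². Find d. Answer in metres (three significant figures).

About the centre-of-mass axis, I_cm = (1/12)ML² = (1/12)(4.5)(0.73)² = 0.19984 kg m².
Parallel axis theorem: I = I_cm + Md², so Md² = 2.405 − 0.19984 = 2.2052 kg m².
d = √(2.2052 / 4.5) = 0.70003 m.

0.700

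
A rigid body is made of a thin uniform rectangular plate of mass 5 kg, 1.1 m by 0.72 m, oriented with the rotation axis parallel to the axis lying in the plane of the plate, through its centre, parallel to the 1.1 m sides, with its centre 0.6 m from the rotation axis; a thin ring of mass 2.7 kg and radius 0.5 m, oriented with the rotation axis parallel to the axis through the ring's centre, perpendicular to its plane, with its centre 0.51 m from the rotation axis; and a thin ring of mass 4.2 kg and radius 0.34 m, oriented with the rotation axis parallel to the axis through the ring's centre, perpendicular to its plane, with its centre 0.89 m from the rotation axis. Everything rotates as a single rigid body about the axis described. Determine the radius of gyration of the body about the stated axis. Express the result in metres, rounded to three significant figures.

Rectangular plate: I_cm = (1/12)Mb² = (1/12)(5)(0.72)² = 0.216 kg m^2; centre at d = 0.6 m, so I = I_cm + Md² gives I = 0.216 + (5)(0.6)² = 2.016 kg m^2.
Thin ring: I_cm = MR² = (2.7)(0.5)² = 0.675 kg m^2; centre at d = 0.51 m, so I = I_cm + Md² gives I = 0.675 + (2.7)(0.51)² = 1.3773 kg m^2.
Thin ring: I_cm = MR² = (4.2)(0.34)² = 0.48552 kg m^2; centre at d = 0.89 m, so I = I_cm + Md² gives I = 0.48552 + (4.2)(0.89)² = 3.8123 kg m^2.
Total I = 7.2056 kg m^2; total mass M = 11.9 kg.
k = √(I/M) = √(7.2056/11.9) = 0.77815 m.

0.778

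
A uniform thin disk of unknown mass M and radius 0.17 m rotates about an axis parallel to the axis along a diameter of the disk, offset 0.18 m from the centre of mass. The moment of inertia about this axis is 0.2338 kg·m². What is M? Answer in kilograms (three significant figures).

5.90

I = I_cm + Md² = (1/4)MR² + Md² = M·[0.25·(0.17)² + (0.18)²] = M·0.039625.
So M = 0.2338 / 0.039625 = 5.9003 kg.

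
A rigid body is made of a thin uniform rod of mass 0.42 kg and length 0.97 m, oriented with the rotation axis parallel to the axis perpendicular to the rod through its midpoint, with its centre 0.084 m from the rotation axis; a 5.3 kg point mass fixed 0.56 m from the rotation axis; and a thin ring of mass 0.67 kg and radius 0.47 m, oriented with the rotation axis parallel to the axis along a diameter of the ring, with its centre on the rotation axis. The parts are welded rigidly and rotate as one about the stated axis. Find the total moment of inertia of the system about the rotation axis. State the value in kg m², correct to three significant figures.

Thin rod: I_cm = (1/12)ML² = (1/12)(0.42)(0.97)² = 0.032931 kg m²; centre at d = 0.084 m, so the parallel axis theorem gives I = 0.032931 + (0.42)(0.084)² = 0.035895 kg m².
Point mass: I_cm = 0; centre at d = 0.56 m, so the parallel axis theorem gives I = 0 + (5.3)(0.56)² = 1.6621 kg m².
Thin ring: I_cm = (1/2)MR² = (1/2)(0.67)(0.47)² = 0.074001 kg m²; axis through the centre, so I = 0.074001 kg m².
Total I = 0.035895 + 1.6621 + 0.074001 = 1.772 kg m².

1.77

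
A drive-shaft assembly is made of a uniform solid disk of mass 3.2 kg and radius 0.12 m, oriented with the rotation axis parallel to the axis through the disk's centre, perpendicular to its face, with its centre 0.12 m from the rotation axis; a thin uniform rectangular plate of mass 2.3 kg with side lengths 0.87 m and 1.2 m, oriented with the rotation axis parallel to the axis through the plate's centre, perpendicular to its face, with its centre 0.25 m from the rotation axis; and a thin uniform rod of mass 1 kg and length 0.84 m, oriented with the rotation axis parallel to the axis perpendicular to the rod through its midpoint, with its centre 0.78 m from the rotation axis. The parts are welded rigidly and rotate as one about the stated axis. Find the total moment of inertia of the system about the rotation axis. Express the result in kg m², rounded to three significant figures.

Solid disk: I_cm = (1/2)MR² = (1/2)(3.2)(0.12)² = 0.02304 kg m²; centre at d = 0.12 m, so the parallel axis theorem gives I = 0.02304 + (3.2)(0.12)² = 0.06912 kg m².
Rectangular plate: I_cm = (1/12)M(a²+b²) = (1/12)(2.3)[(0.87)² + (1.2)²] = 0.42107 kg m²; centre at d = 0.25 m, so the parallel axis theorem gives I = 0.42107 + (2.3)(0.25)² = 0.56482 kg m².
Thin rod: I_cm = (1/12)ML² = (1/12)(1)(0.84)² = 0.0588 kg m²; centre at d = 0.78 m, so the parallel axis theorem gives I = 0.0588 + (1)(0.78)² = 0.6672 kg m².
Total I = 0.06912 + 0.56482 + 0.6672 = 1.3011 kg m².

1.30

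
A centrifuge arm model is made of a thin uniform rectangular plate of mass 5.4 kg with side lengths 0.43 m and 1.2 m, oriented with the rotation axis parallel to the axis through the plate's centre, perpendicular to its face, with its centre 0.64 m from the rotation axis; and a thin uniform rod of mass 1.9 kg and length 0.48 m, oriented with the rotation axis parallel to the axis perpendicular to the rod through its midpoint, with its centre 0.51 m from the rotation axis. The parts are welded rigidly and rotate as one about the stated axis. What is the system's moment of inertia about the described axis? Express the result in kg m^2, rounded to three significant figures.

Rectangular plate: I_cm = (1/12)M(a²+b²) = (1/12)(5.4)[(0.43)² + (1.2)²] = 0.7312 kg m^2; centre at d = 0.64 m, so the parallel axis theorem gives I = 0.7312 + (5.4)(0.64)² = 2.943 kg m^2.
Thin rod: I_cm = (1/12)ML² = (1/12)(1.9)(0.48)² = 0.03648 kg m^2; centre at d = 0.51 m, so the parallel axis theorem gives I = 0.03648 + (1.9)(0.51)² = 0.53067 kg m^2.
Total I = 2.943 + 0.53067 = 3.4737 kg m^2.

3.47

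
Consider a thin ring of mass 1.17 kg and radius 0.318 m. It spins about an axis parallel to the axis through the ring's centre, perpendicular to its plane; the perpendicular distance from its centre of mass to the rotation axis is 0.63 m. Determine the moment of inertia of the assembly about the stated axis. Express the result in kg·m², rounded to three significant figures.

I_cm = MR² = (1.17)(0.318)² = 0.11832 kg·m²; centre at d = 0.63 m, so I = I_cm + Md² gives I = 0.11832 + (1.17)(0.63)² = 0.58269 kg·m².

0.583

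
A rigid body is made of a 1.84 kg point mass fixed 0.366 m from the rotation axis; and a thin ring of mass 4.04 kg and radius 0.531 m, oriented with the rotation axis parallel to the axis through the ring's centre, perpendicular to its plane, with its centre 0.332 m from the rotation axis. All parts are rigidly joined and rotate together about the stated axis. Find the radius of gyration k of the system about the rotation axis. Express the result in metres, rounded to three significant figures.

0.558

Point mass: I_cm = 0; centre at d = 0.366 m, so the parallel axis theorem gives I = 0 + (1.84)(0.366)² = 0.24648 kg·m².
Thin ring: I_cm = MR² = (4.04)(0.531)² = 1.1391 kg·m²; centre at d = 0.332 m, so the parallel axis theorem gives I = 1.1391 + (4.04)(0.332)² = 1.5844 kg·m².
Total I = 1.8309 kg·m²; total mass M = 5.88 kg.
k = √(I/M) = √(1.8309/5.88) = 0.55801 m.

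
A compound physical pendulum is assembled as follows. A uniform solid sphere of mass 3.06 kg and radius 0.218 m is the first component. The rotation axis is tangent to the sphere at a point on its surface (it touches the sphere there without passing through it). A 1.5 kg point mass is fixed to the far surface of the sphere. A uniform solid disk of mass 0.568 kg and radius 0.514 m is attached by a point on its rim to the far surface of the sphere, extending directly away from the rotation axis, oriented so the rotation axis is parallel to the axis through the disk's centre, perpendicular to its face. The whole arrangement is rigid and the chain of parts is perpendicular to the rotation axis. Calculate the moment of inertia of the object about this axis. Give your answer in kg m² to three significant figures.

Solid sphere: I_cm = (2/5)MR² = (2/5)(3.06)(0.218)² = 0.058169 kg m²; centre at d = 0.218 m, so the parallel axis theorem gives I = 0.058169 + (3.06)(0.218)² = 0.20359 kg m².
Point mass: I_cm = 0; centre at d = 0.218 + 0.218 = 0.436 m, so the parallel axis theorem gives I = 0 + (1.5)(0.436)² = 0.28514 kg m².
Solid disk: I_cm = (1/2)MR² = (1/2)(0.568)(0.514)² = 0.075032 kg m²; centre at d = 0.218 + 0.218 + 0.514 = 0.95 m, so the parallel axis theorem gives I = 0.075032 + (0.568)(0.95)² = 0.58765 kg m².
Total I = 0.20359 + 0.28514 + 0.58765 = 1.0764 kg m².

1.08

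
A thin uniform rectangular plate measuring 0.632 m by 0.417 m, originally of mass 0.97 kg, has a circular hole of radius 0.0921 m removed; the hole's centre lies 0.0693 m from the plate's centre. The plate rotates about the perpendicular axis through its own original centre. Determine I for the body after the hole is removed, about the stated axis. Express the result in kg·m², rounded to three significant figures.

Unpierced body about its centre: I₀ = (1/12)M(a²+b²) = (1/12)(0.97)[(0.632)² + (0.417)²] = 0.046343 kg·m².
The removed disk has mass m = M·πr²/(ab) = (0.97)·π(0.0921)²/(0.632·0.417) = 0.098082 kg (same uniform areal density).
Its moment of inertia about the rotation axis (parallel-axis theorem): I_hole = (1/2)mr² + md² = (1/2)(0.098082)(0.0921)² + (0.098082)(0.0693)² = 0.00088702 kg·m².
Treating the hole as negative mass, I = I₀ − I_hole = 0.046343 − 0.00088702 = 0.045456 kg·m².

0.0455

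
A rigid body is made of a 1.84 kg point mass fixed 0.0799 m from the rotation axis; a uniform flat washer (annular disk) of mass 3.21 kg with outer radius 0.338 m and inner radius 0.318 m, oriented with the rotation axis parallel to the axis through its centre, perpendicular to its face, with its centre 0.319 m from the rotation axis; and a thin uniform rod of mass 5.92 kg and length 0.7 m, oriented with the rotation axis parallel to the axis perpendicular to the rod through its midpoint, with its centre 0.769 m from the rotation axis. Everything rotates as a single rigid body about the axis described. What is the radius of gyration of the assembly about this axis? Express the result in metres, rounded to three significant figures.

0.635

Point mass: I_cm = 0; centre at d = 0.0799 m, so the parallel axis theorem gives I = 0 + (1.84)(0.0799)² = 0.011747 kg m^2.
Annular disk: I_cm = (1/2)M(R²+r²) = (1/2)(3.21)[(0.338)² + (0.318)²] = 0.34567 kg m^2; centre at d = 0.319 m, so the parallel axis theorem gives I = 0.34567 + (3.21)(0.319)² = 0.67232 kg m^2.
Thin rod: I_cm = (1/12)ML² = (1/12)(5.92)(0.7)² = 0.24173 kg m^2; centre at d = 0.769 m, so the parallel axis theorem gives I = 0.24173 + (5.92)(0.769)² = 3.7426 kg m^2.
Total I = 4.4267 kg m^2; total mass M = 10.97 kg.
k = √(I/M) = √(4.4267/10.97) = 0.63524 m.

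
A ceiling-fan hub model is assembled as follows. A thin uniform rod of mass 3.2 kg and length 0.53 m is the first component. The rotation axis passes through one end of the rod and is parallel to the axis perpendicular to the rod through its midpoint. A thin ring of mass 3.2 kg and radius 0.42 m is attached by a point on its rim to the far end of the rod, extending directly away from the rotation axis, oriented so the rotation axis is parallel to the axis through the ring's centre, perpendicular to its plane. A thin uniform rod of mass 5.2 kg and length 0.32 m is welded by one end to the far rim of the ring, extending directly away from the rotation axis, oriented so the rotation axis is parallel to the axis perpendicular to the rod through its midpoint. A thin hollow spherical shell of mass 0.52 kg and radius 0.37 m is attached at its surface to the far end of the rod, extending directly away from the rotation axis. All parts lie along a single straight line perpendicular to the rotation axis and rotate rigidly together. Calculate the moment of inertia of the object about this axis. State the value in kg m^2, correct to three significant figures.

18.2

Thin rod: I_cm = (1/12)ML² = (1/12)(3.2)(0.53)² = 0.074907 kg m^2; centre at d = 0.265 m, so the parallel axis theorem gives I = 0.074907 + (3.2)(0.265)² = 0.29963 kg m^2.
Thin ring: I_cm = MR² = (3.2)(0.42)² = 0.56448 kg m^2; centre at d = 0.265 + 0.265 + 0.42 = 0.95 m, so the parallel axis theorem gives I = 0.56448 + (3.2)(0.95)² = 3.4525 kg m^2.
Thin rod: I_cm = (1/12)ML² = (1/12)(5.2)(0.32)² = 0.044373 kg m^2; centre at d = 0.265 + 0.265 + 0.42 + 0.42 + 0.16 = 1.53 m, so the parallel axis theorem gives I = 0.044373 + (5.2)(1.53)² = 12.217 kg m^2.
Spherical shell: I_cm = (2/3)MR² = (2/3)(0.52)(0.37)² = 0.047459 kg m^2; centre at d = 0.265 + 0.265 + 0.42 + 0.42 + 0.16 + 0.16 + 0.37 = 2.06 m, so the parallel axis theorem gives I = 0.047459 + (0.52)(2.06)² = 2.2541 kg m^2.
Total I = 0.29963 + 3.4525 + 12.217 + 2.2541 = 18.223 kg m^2.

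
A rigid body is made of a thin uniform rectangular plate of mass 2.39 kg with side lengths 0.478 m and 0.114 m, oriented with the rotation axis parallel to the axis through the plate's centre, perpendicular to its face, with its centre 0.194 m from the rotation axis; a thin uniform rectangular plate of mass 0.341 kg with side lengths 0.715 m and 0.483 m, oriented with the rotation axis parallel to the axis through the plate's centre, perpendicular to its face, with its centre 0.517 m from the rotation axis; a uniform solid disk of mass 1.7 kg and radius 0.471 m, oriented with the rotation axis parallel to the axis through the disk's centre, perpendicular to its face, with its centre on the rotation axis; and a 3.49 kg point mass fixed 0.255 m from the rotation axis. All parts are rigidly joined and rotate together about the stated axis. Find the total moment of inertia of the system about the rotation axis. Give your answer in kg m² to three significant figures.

0.666

Rectangular plate: I_cm = (1/12)M(a²+b²) = (1/12)(2.39)[(0.478)² + (0.114)²] = 0.048095 kg m²; centre at d = 0.194 m, so I = I_cm + Md² gives I = 0.048095 + (2.39)(0.194)² = 0.13804 kg m².
Rectangular plate: I_cm = (1/12)M(a²+b²) = (1/12)(0.341)[(0.715)² + (0.483)²] = 0.021157 kg m²; centre at d = 0.517 m, so I = I_cm + Md² gives I = 0.021157 + (0.341)(0.517)² = 0.1123 kg m².
Solid disk: I_cm = (1/2)MR² = (1/2)(1.7)(0.471)² = 0.18856 kg m²; axis through the centre, so I = 0.18856 kg m².
Point mass: I_cm = 0; centre at d = 0.255 m, so I = I_cm + Md² gives I = 0 + (3.49)(0.255)² = 0.22694 kg m².
Total I = 0.13804 + 0.1123 + 0.18856 + 0.22694 = 0.66585 kg m².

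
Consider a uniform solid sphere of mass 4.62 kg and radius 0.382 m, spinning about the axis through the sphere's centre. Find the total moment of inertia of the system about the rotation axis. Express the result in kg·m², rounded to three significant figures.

I_cm = (2/5)MR² = (2/5)(4.62)(0.382)² = 0.26967 kg·m²; axis through the centre, so I = 0.26967 kg·m².

0.270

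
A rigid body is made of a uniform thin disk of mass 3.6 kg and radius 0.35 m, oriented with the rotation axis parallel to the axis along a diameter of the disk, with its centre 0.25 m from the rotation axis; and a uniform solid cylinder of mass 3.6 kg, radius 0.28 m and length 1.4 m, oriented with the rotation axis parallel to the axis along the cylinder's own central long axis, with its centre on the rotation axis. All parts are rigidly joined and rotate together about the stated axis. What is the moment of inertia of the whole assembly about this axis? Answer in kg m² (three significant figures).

0.476

Thin disk: I_cm = (1/4)MR² = (1/4)(3.6)(0.35)² = 0.11025 kg m²; centre at d = 0.25 m, so the parallel axis theorem gives I = 0.11025 + (3.6)(0.25)² = 0.33525 kg m².
Solid cylinder: I_cm = (1/2)MR² = (1/2)(3.6)(0.28)² = 0.14112 kg m²; axis through the centre, so I = 0.14112 kg m².
Total I = 0.33525 + 0.14112 = 0.47637 kg m².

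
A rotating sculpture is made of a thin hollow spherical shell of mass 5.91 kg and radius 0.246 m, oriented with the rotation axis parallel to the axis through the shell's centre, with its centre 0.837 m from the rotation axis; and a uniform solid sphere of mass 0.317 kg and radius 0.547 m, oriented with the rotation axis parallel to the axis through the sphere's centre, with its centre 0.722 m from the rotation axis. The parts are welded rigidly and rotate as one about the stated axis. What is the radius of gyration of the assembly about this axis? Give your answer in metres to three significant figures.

Spherical shell: I_cm = (2/3)MR² = (2/3)(5.91)(0.246)² = 0.23843 kg m²; centre at d = 0.837 m, so the parallel axis theorem gives I = 0.23843 + (5.91)(0.837)² = 4.3788 kg m².
Solid sphere: I_cm = (2/5)MR² = (2/5)(0.317)(0.547)² = 0.03794 kg m²; centre at d = 0.722 m, so the parallel axis theorem gives I = 0.03794 + (0.317)(0.722)² = 0.20319 kg m².
Total I = 4.582 kg m²; total mass M = 6.227 kg.
k = √(I/M) = √(4.582/6.227) = 0.8578 m.

0.858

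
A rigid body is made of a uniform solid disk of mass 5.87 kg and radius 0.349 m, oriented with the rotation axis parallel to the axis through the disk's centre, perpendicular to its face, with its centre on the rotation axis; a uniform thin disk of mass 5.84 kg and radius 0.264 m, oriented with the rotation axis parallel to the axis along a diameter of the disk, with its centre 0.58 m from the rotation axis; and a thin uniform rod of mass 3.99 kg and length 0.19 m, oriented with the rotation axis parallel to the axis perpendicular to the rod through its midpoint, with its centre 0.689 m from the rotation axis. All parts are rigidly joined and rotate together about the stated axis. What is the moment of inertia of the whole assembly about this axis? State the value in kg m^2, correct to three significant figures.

4.33

Solid disk: I_cm = (1/2)MR² = (1/2)(5.87)(0.349)² = 0.35749 kg m^2; axis through the centre, so I = 0.35749 kg m^2.
Thin disk: I_cm = (1/4)MR² = (1/4)(5.84)(0.264)² = 0.10176 kg m^2; centre at d = 0.58 m, so I = I_cm + Md² gives I = 0.10176 + (5.84)(0.58)² = 2.0663 kg m^2.
Thin rod: I_cm = (1/12)ML² = (1/12)(3.99)(0.19)² = 0.012003 kg m^2; centre at d = 0.689 m, so I = I_cm + Md² gives I = 0.012003 + (3.99)(0.689)² = 1.9061 kg m^2.
Total I = 0.35749 + 2.0663 + 1.9061 = 4.33 kg m^2.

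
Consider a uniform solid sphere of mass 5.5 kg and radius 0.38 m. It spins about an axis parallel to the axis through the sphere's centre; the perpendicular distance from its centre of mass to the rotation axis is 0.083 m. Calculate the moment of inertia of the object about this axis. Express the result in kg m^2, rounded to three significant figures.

0.356

I_cm = (2/5)MR² = (2/5)(5.5)(0.38)² = 0.31768 kg m^2; centre at d = 0.083 m, so I = I_cm + Md² gives I = 0.31768 + (5.5)(0.083)² = 0.35557 kg m^2.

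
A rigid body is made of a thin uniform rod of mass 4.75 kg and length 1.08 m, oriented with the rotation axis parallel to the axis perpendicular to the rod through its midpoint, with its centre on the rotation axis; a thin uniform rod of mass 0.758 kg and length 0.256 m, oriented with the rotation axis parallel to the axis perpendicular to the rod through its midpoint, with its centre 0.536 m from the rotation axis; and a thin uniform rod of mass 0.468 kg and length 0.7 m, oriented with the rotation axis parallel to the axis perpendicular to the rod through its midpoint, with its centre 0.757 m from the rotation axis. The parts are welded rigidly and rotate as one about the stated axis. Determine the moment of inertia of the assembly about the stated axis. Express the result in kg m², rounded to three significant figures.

0.971

Thin rod: I_cm = (1/12)ML² = (1/12)(4.75)(1.08)² = 0.4617 kg m²; axis through the centre, so I = 0.4617 kg m².
Thin rod: I_cm = (1/12)ML² = (1/12)(0.758)(0.256)² = 0.0041397 kg m²; centre at d = 0.536 m, so the parallel axis theorem gives I = 0.0041397 + (0.758)(0.536)² = 0.22191 kg m².
Thin rod: I_cm = (1/12)ML² = (1/12)(0.468)(0.7)² = 0.01911 kg m²; centre at d = 0.757 m, so the parallel axis theorem gives I = 0.01911 + (0.468)(0.757)² = 0.2873 kg m².
Total I = 0.4617 + 0.22191 + 0.2873 = 0.97091 kg m².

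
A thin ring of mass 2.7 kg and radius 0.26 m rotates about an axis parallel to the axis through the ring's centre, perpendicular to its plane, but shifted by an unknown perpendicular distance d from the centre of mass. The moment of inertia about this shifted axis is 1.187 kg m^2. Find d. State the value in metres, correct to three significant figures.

0.610

About the centre-of-mass axis, I_cm = MR² = (2.7)(0.26)² = 0.18252 kg m^2.
Parallel axis theorem: I = I_cm + Md², so Md² = 1.187 − 0.18252 = 1.0045 kg m^2.
d = √(1.0045 / 2.7) = 0.60994 m.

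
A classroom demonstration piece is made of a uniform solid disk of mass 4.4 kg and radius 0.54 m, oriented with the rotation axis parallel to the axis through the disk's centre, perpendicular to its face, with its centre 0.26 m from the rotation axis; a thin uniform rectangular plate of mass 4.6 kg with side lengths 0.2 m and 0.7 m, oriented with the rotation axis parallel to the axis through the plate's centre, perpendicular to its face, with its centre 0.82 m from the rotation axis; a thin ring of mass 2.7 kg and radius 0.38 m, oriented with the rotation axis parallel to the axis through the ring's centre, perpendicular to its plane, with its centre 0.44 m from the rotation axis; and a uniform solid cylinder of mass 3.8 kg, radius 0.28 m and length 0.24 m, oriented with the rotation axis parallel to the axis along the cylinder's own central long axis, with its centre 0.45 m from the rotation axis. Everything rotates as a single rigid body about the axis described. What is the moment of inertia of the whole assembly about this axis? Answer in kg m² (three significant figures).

Solid disk: I_cm = (1/2)MR² = (1/2)(4.4)(0.54)² = 0.64152 kg m²; centre at d = 0.26 m, so the parallel axis theorem gives I = 0.64152 + (4.4)(0.26)² = 0.93896 kg m².
Rectangular plate: I_cm = (1/12)M(a²+b²) = (1/12)(4.6)[(0.2)² + (0.7)²] = 0.20317 kg m²; centre at d = 0.82 m, so the parallel axis theorem gives I = 0.20317 + (4.6)(0.82)² = 3.2962 kg m².
Thin ring: I_cm = MR² = (2.7)(0.38)² = 0.38988 kg m²; centre at d = 0.44 m, so the parallel axis theorem gives I = 0.38988 + (2.7)(0.44)² = 0.9126 kg m².
Solid cylinder: I_cm = (1/2)MR² = (1/2)(3.8)(0.28)² = 0.14896 kg m²; centre at d = 0.45 m, so the parallel axis theorem gives I = 0.14896 + (3.8)(0.45)² = 0.91846 kg m².
Total I = 0.93896 + 3.2962 + 0.9126 + 0.91846 = 6.0662 kg m².

6.07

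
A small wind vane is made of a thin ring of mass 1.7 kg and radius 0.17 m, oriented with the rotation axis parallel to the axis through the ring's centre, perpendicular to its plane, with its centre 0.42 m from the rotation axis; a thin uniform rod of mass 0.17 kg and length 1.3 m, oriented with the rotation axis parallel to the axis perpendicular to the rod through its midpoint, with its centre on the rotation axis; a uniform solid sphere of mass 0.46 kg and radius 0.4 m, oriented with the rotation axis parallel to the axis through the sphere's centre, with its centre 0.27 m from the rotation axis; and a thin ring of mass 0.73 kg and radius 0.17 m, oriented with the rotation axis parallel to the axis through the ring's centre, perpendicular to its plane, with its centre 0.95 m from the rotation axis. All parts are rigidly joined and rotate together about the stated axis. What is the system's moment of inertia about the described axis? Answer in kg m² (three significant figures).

1.12

Thin ring: I_cm = MR² = (1.7)(0.17)² = 0.04913 kg m²; centre at d = 0.42 m, so the parallel axis theorem gives I = 0.04913 + (1.7)(0.42)² = 0.34901 kg m².
Thin rod: I_cm = (1/12)ML² = (1/12)(0.17)(1.3)² = 0.023942 kg m²; axis through the centre, so I = 0.023942 kg m².
Solid sphere: I_cm = (2/5)MR² = (2/5)(0.46)(0.4)² = 0.02944 kg m²; centre at d = 0.27 m, so the parallel axis theorem gives I = 0.02944 + (0.46)(0.27)² = 0.062974 kg m².
Thin ring: I_cm = MR² = (0.73)(0.17)² = 0.021097 kg m²; centre at d = 0.95 m, so the parallel axis theorem gives I = 0.021097 + (0.73)(0.95)² = 0.67992 kg m².
Total I = 0.34901 + 0.023942 + 0.062974 + 0.67992 = 1.1158 kg m².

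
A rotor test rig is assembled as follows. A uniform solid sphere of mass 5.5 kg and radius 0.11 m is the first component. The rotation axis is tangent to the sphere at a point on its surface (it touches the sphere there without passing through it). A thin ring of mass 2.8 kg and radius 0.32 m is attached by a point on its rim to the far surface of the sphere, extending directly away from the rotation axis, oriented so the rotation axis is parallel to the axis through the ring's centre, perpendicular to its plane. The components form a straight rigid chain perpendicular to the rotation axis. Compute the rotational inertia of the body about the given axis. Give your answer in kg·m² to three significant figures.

1.20

Solid sphere: I_cm = (2/5)MR² = (2/5)(5.5)(0.11)² = 0.02662 kg·m²; centre at d = 0.11 m, so the parallel axis theorem gives I = 0.02662 + (5.5)(0.11)² = 0.09317 kg·m².
Thin ring: I_cm = MR² = (2.8)(0.32)² = 0.28672 kg·m²; centre at d = 0.11 + 0.11 + 0.32 = 0.54 m, so the parallel axis theorem gives I = 0.28672 + (2.8)(0.54)² = 1.1032 kg·m².
Total I = 0.09317 + 1.1032 = 1.1964 kg·m².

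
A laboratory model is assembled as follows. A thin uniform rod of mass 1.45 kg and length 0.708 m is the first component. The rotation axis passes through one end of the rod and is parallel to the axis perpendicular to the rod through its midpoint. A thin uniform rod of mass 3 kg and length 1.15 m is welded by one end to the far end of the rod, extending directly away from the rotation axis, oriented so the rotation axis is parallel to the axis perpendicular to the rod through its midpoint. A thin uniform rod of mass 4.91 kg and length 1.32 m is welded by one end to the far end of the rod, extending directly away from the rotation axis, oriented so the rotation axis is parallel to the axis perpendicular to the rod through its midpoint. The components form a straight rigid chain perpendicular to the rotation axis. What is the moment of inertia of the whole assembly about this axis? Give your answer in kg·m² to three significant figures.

Thin rod: I_cm = (1/12)ML² = (1/12)(1.45)(0.708)² = 0.060569 kg·m²; centre at d = 0.354 m, so I = I_cm + Md² gives I = 0.060569 + (1.45)(0.354)² = 0.24228 kg·m².
Thin rod: I_cm = (1/12)ML² = (1/12)(3)(1.15)² = 0.33062 kg·m²; centre at d = 0.354 + 0.354 + 0.575 = 1.283 m, so I = I_cm + Md² gives I = 0.33062 + (3)(1.283)² = 5.2689 kg·m².
Thin rod: I_cm = (1/12)ML² = (1/12)(4.91)(1.32)² = 0.71293 kg·m²; centre at d = 0.354 + 0.354 + 0.575 + 0.575 + 0.66 = 2.518 m, so I = I_cm + Md² gives I = 0.71293 + (4.91)(2.518)² = 31.844 kg·m².
Total I = 0.24228 + 5.2689 + 31.844 = 37.355 kg·m².

37.4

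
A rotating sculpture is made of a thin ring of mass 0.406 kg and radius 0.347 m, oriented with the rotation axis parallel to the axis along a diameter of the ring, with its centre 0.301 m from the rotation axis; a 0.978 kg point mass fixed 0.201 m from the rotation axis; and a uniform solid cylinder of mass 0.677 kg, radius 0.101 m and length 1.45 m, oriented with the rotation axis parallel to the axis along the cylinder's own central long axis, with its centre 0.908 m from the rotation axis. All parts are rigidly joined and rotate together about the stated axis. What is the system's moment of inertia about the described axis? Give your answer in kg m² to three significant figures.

Thin ring: I_cm = (1/2)MR² = (1/2)(0.406)(0.347)² = 0.024443 kg m²; centre at d = 0.301 m, so the parallel axis theorem gives I = 0.024443 + (0.406)(0.301)² = 0.061227 kg m².
Point mass: I_cm = 0; centre at d = 0.201 m, so the parallel axis theorem gives I = 0 + (0.978)(0.201)² = 0.039512 kg m².
Solid cylinder: I_cm = (1/2)MR² = (1/2)(0.677)(0.101)² = 0.003453 kg m²; centre at d = 0.908 m, so the parallel axis theorem gives I = 0.003453 + (0.677)(0.908)² = 0.56162 kg m².
Total I = 0.061227 + 0.039512 + 0.56162 = 0.66235 kg m².

0.662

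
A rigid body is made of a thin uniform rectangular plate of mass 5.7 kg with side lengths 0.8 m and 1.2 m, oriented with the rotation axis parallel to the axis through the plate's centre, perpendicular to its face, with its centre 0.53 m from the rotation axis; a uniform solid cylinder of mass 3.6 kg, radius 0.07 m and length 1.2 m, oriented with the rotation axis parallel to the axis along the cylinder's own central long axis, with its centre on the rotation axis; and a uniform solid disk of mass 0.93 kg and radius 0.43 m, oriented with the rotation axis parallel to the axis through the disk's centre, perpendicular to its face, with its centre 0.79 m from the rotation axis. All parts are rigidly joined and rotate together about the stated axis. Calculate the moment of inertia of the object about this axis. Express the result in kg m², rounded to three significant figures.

3.26

Rectangular plate: I_cm = (1/12)M(a²+b²) = (1/12)(5.7)[(0.8)² + (1.2)²] = 0.988 kg m²; centre at d = 0.53 m, so I = I_cm + Md² gives I = 0.988 + (5.7)(0.53)² = 2.5891 kg m².
Solid cylinder: I_cm = (1/2)MR² = (1/2)(3.6)(0.07)² = 0.00882 kg m²; axis through the centre, so I = 0.00882 kg m².
Solid disk: I_cm = (1/2)MR² = (1/2)(0.93)(0.43)² = 0.085978 kg m²; centre at d = 0.79 m, so I = I_cm + Md² gives I = 0.085978 + (0.93)(0.79)² = 0.66639 kg m².
Total I = 2.5891 + 0.00882 + 0.66639 = 3.2643 kg m².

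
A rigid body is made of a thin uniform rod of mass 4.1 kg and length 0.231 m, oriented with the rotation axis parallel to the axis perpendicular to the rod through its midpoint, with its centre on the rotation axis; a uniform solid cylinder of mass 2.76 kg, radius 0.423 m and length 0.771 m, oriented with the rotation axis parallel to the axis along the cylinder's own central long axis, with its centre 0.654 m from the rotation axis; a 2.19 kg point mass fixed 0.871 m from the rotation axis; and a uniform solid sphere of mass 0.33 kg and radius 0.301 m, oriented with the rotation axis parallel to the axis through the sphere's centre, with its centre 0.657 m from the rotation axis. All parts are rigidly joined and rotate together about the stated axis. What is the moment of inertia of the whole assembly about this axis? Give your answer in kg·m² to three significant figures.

Thin rod: I_cm = (1/12)ML² = (1/12)(4.1)(0.231)² = 0.018232 kg·m²; axis through the centre, so I = 0.018232 kg·m².
Solid cylinder: I_cm = (1/2)MR² = (1/2)(2.76)(0.423)² = 0.24692 kg·m²; centre at d = 0.654 m, so the parallel axis theorem gives I = 0.24692 + (2.76)(0.654)² = 1.4274 kg·m².
Point mass: I_cm = 0; centre at d = 0.871 m, so the parallel axis theorem gives I = 0 + (2.19)(0.871)² = 1.6614 kg·m².
Solid sphere: I_cm = (2/5)MR² = (2/5)(0.33)(0.301)² = 0.011959 kg·m²; centre at d = 0.657 m, so the parallel axis theorem gives I = 0.011959 + (0.33)(0.657)² = 0.1544 kg·m².
Total I = 0.018232 + 1.4274 + 1.6614 + 0.1544 = 3.2615 kg·m².

3.26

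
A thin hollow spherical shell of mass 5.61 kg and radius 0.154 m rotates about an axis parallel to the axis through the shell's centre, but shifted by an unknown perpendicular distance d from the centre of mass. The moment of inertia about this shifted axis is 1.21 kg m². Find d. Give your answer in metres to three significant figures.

About the centre-of-mass axis, I_cm = (2/3)MR² = (2/3)(5.61)(0.154)² = 0.088698 kg m².
Parallel axis theorem: I = I_cm + Md², so Md² = 1.21 − 0.088698 = 1.1213 kg m².
d = √(1.1213 / 5.61) = 0.44707 m.

0.447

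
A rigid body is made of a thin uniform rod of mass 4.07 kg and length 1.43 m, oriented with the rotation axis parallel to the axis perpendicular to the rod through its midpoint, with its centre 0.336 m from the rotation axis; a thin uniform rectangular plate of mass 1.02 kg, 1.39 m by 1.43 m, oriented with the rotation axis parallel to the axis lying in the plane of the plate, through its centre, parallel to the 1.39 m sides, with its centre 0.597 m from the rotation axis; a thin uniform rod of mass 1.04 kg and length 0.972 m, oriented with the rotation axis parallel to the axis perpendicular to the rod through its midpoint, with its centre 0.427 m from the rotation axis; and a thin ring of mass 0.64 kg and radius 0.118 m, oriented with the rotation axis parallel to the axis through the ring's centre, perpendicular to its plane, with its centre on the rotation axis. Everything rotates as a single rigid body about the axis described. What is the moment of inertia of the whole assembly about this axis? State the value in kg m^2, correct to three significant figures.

Thin rod: I_cm = (1/12)ML² = (1/12)(4.07)(1.43)² = 0.69356 kg m^2; centre at d = 0.336 m, so the parallel axis theorem gives I = 0.69356 + (4.07)(0.336)² = 1.153 kg m^2.
Rectangular plate: I_cm = (1/12)Mb² = (1/12)(1.02)(1.43)² = 0.17382 kg m^2; centre at d = 0.597 m, so the parallel axis theorem gives I = 0.17382 + (1.02)(0.597)² = 0.53735 kg m^2.
Thin rod: I_cm = (1/12)ML² = (1/12)(1.04)(0.972)² = 0.081881 kg m^2; centre at d = 0.427 m, so the parallel axis theorem gives I = 0.081881 + (1.04)(0.427)² = 0.2715 kg m^2.
Thin ring: I_cm = MR² = (0.64)(0.118)² = 0.0089114 kg m^2; axis through the centre, so I = 0.0089114 kg m^2.
Total I = 1.153 + 0.53735 + 0.2715 + 0.0089114 = 1.9708 kg m^2.

1.97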